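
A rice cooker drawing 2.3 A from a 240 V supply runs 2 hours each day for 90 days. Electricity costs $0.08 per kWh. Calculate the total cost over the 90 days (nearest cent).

Power = 2.3 A × 240 V = 552 W = 0.552 kW
Runtime = 2 h/day × 90 days = 180 h
Energy = 0.552 kW × 180 h = 99.36 kWh
Cost = 99.36 kWh × $0.08/kWh = $7.95

$7.95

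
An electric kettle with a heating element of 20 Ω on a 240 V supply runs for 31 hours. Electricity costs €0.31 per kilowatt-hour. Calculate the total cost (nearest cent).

Power = V²/R = 240²/20 = 2880 W = 2.88 kW
Energy = 2.88 kW × 31 h = 89.28 kWh
Cost = 89.28 kWh × €0.31/kWh = €27.68

€27.68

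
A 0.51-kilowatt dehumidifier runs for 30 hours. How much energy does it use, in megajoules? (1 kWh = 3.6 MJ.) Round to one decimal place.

Energy = 0.51 kW × 30 h = 15.3 kWh
= 15.3 × 3.6 MJ = 55.1 MJ

55.1 MJ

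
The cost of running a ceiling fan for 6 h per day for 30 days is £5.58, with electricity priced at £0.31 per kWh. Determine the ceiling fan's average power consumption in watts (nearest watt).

100 W

Energy = £5.58 ÷ £0.31/kWh = 18 kWh
Runtime = 6 h/day × 30 days = 180 h
Power = 18 kWh ÷ 180 h = 0.1 kW = 100 W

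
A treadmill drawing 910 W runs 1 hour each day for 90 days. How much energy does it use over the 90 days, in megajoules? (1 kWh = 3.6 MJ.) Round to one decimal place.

Runtime = 1 h/day × 90 days = 90 h
Energy = 0.91 kW × 90 h = 81.9 kWh
= 81.9 × 3.6 MJ = 294.8 MJ

294.8 MJ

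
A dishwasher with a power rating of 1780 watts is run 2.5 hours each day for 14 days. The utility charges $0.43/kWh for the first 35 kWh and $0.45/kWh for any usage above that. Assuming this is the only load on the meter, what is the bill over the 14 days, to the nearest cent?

$27.34

Runtime = 2.5 h/day × 14 days = 35 h
Energy = 1.78 kW × 35 h = 62.3 kWh
Tier 1 (0–35 kWh): 35 × $0.43 = $15.05
Above 35 kWh: 27.3 × $0.45 = $12.285
Bill = $27.34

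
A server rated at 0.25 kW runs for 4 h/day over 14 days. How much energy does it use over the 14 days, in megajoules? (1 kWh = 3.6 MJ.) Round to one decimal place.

50.4 MJ

Runtime = 4 h/day × 14 days = 56 h
Energy = 0.25 kW × 56 h = 14 kWh
= 14 × 3.6 MJ = 50.4 MJ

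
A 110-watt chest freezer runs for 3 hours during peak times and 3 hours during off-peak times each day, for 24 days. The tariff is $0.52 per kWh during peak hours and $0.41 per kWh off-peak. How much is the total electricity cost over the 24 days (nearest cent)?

$7.37

Peak energy = 0.11 kW × 3 h × 24 = 7.92 kWh
Off-peak energy = 0.11 kW × 3 h × 24 = 7.92 kWh
Cost = 7.92 × $0.52 + 7.92 × $0.41 = $4.1184 + $3.2472 = $7.37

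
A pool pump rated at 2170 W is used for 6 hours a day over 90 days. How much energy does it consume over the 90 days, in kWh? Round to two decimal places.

Runtime = 6 h/day × 90 days = 540 h
Energy = 2.17 kW × 540 h = 1171.8 kWh

1171.80 kWh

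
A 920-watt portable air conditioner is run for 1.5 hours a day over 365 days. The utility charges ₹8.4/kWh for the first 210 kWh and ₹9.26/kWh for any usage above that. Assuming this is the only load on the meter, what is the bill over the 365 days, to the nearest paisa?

Runtime = 1.5 h/day × 365 days = 547.5 h
Energy = 0.92 kW × 547.5 h = 503.7 kWh
Tier 1 (0–210 kWh): 210 × ₹8.4 = ₹1764
Above 210 kWh: 293.7 × ₹9.26 = ₹2719.662
Bill = ₹4483.66

₹4483.66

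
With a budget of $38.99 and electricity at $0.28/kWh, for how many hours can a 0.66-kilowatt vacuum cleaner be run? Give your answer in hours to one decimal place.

211.0 h

Energy available = $38.99 ÷ $0.28/kWh = 139.25 kWh
Hours = 139.25 kWh ÷ 0.66 kW = 211.0 h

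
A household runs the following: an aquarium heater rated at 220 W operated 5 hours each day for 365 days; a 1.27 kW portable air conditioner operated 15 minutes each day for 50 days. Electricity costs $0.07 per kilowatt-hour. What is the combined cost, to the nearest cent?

aquarium heater: Runtime = 5 h/day × 365 days = 1825 h
aquarium heater: 0.22 kW × 1825 h = 401.5 kWh
portable air conditioner: Runtime = 15 min × 50 = 750 min = 12.5 h
portable air conditioner: 1.27 kW × 12.5 h = 15.875 kWh
Total energy = 417.375 kWh
Cost = 417.375 × $0.07 = $29.22

$29.22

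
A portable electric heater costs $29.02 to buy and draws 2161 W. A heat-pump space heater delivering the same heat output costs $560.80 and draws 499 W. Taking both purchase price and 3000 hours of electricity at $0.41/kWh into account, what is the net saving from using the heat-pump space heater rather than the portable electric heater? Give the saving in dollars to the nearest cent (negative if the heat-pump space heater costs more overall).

portable electric heater: $29.02 + (2161/1000) kW × 3000 h × $0.41 = $29.02 + $2658.03 = $2687.05
heat-pump space heater: $560.80 + (499/1000) kW × 3000 h × $0.41 = $560.80 + $613.77 = $1174.57
Saving = $2687.05 − $1174.57 = $1512.48

$1512.48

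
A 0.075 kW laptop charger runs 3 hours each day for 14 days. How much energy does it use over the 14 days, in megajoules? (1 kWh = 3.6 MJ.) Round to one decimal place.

11.3 MJ

Runtime = 3 h/day × 14 days = 42 h
Energy = 0.075 kW × 42 h = 3.15 kWh
= 3.15 × 3.6 MJ = 11.3 MJ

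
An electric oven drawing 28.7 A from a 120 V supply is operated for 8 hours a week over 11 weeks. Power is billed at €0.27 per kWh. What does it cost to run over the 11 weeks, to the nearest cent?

Power = 28.7 A × 120 V = 3444 W = 3.444 kW
Runtime = 8 h/week × 11 weeks = 88 h
Energy = 3.444 kW × 88 h = 303.072 kWh
Cost = 303.072 kWh × €0.27/kWh = €81.83

€81.83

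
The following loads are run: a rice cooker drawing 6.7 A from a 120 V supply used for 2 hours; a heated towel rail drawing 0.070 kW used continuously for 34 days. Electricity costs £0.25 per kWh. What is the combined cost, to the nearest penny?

£14.68

rice cooker: Power = 6.7 A × 120 V = 804 W = 0.804 kW
rice cooker: 0.804 kW × 2 h = 1.608 kWh
heated towel rail: Runtime = 24 h × 34 = 816 h
heated towel rail: 0.07 kW × 816 h = 57.12 kWh
Total energy = 58.728 kWh
Cost = 58.728 × £0.25 = £14.68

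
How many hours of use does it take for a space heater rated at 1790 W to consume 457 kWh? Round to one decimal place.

255.3 h

Hours = 457 kWh ÷ 1.79 kW = 255.3 h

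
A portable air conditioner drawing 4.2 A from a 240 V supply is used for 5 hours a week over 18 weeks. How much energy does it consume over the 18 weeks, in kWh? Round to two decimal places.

90.72 kWh

Power = 4.2 A × 240 V = 1008 W = 1.008 kW
Runtime = 5 h/week × 18 weeks = 90 h
Energy = 1.008 kW × 90 h = 90.72 kWh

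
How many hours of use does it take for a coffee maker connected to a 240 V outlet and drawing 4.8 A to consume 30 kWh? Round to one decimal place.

26.0 h

Power = 4.8 A × 240 V = 1152 W = 1.152 kW
Hours = 30 kWh ÷ 1.152 kW = 26.0 h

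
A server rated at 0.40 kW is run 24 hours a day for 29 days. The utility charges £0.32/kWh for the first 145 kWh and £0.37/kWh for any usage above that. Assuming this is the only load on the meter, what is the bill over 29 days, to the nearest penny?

£95.76

Runtime = 24 h × 29 = 696 h
Energy = 0.4 kW × 696 h = 278.4 kWh
Tier 1 (0–145 kWh): 145 × £0.32 = £46.4
Above 145 kWh: 133.4 × £0.37 = £49.358
Bill = £95.76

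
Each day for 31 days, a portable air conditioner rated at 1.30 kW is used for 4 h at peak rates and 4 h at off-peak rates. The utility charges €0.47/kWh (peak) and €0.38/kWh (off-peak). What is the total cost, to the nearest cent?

Peak energy = 1.3 kW × 4 h × 31 = 161.2 kWh
Off-peak energy = 1.3 kW × 4 h × 31 = 161.2 kWh
Cost = 161.2 × €0.47 + 161.2 × €0.38 = €75.764 + €61.256 = €137.02

€137.02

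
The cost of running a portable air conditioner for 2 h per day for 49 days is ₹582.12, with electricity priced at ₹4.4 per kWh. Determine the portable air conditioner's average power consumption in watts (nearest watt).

Energy = ₹582.12 ÷ ₹4.4/kWh = 132.3 kWh
Runtime = 2 h/day × 49 days = 98 h
Power = 132.3 kWh ÷ 98 h = 1.35 kW = 1350 W

1350 W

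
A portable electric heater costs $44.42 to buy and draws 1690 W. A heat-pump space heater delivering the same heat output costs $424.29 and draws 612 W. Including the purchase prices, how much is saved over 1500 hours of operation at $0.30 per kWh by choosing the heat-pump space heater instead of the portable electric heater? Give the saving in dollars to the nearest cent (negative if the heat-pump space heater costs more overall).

portable electric heater: $44.42 + (1690/1000) kW × 1500 h × $0.30 = $44.42 + $760.5 = $804.92
heat-pump space heater: $424.29 + (612/1000) kW × 1500 h × $0.30 = $424.29 + $275.4 = $699.69
Saving = $804.92 − $699.69 = $105.23

$105.23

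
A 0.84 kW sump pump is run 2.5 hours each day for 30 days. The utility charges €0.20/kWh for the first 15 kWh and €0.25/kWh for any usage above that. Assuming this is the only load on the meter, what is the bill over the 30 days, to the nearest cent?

€15.00

Runtime = 2.5 h/day × 30 days = 75 h
Energy = 0.84 kW × 75 h = 63 kWh
Tier 1 (0–15 kWh): 15 × €0.20 = €3
Above 15 kWh: 48 × €0.25 = €12
Bill = €15.00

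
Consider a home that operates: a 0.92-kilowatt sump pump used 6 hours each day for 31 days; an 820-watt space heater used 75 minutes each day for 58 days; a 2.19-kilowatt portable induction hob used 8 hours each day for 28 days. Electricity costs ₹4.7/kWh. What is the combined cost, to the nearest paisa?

₹3389.31

sump pump: Runtime = 6 h/day × 31 days = 186 h
sump pump: 0.92 kW × 186 h = 171.12 kWh
space heater: Runtime = 75 min × 58 = 4350 min = 72.5 h
space heater: 0.82 kW × 72.5 h = 59.45 kWh
portable induction hob: Runtime = 8 h/day × 28 days = 224 h
portable induction hob: 2.19 kW × 224 h = 490.56 kWh
Total energy = 721.13 kWh
Cost = 721.13 × ₹4.7 = ₹3389.31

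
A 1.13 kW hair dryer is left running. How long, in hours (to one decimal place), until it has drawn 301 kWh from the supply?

Hours = 301 kWh ÷ 1.13 kW = 266.4 h

266.4 h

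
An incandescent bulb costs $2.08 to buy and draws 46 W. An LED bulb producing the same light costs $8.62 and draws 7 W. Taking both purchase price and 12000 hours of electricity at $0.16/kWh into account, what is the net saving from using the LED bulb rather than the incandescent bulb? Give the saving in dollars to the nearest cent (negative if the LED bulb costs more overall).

$68.34

incandescent bulb: $2.08 + (46/1000) kW × 12000 h × $0.16 = $2.08 + $88.32 = $90.4
LED bulb: $8.62 + (7/1000) kW × 12000 h × $0.16 = $8.62 + $13.44 = $22.06
Saving = $90.4 − $22.06 = $68.34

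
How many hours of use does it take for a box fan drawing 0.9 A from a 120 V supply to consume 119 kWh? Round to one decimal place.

Power = 0.9 A × 120 V = 108 W = 0.108 kW
Hours = 119 kWh ÷ 0.108 kW = 1101.9 h

1101.9 h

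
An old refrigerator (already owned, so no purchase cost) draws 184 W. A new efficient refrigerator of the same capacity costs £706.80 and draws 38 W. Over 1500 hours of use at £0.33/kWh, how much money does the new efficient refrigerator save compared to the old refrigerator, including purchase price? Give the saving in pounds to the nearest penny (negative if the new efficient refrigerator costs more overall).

old refrigerator: £0.00 + (184/1000) kW × 1500 h × £0.33 = £0.00 + £91.08 = £91.08
new efficient refrigerator: £706.80 + (38/1000) kW × 1500 h × £0.33 = £706.80 + £18.81 = £725.61
Saving = £91.08 − £725.61 = −£634.53

-£634.53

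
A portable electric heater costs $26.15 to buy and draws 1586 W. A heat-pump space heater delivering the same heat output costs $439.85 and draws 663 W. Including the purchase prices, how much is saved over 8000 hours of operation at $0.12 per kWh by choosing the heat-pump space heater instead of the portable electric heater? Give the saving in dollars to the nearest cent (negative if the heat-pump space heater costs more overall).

$472.38

portable electric heater: $26.15 + (1586/1000) kW × 8000 h × $0.12 = $26.15 + $1522.56 = $1548.71
heat-pump space heater: $439.85 + (663/1000) kW × 8000 h × $0.12 = $439.85 + $636.48 = $1076.33
Saving = $1548.71 − $1076.33 = $472.38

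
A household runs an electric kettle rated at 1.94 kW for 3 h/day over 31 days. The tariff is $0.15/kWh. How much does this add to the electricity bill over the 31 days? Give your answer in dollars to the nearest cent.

Runtime = 3 h/day × 31 days = 93 h
Energy = 1.94 kW × 93 h = 180.42 kWh
Cost = 180.42 kWh × $0.15/kWh = $27.06

$27.06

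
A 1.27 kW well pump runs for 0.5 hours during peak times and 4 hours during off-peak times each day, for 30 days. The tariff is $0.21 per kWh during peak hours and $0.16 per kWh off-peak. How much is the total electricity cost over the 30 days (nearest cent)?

Peak energy = 1.27 kW × 0.5 h × 30 = 19.05 kWh
Off-peak energy = 1.27 kW × 4 h × 30 = 152.4 kWh
Cost = 19.05 × $0.21 + 152.4 × $0.16 = $4.0005 + $24.384 = $28.38

$28.38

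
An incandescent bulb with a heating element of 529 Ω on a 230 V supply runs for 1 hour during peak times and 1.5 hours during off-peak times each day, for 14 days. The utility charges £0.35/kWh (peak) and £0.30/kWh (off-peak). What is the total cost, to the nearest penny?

£1.12

Power = V²/R = 230²/529 = 100 W = 0.1 kW
Peak energy = 0.1 kW × 1 h × 14 = 1.4 kWh
Off-peak energy = 0.1 kW × 1.5 h × 14 = 2.1 kWh
Cost = 1.4 × £0.35 + 2.1 × £0.30 = £0.49 + £0.63 = £1.12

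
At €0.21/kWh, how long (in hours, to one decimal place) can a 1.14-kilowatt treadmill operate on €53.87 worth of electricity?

225.0 h

Energy available = €53.87 ÷ €0.21/kWh = 256.5238 kWh
Hours = 256.5238 kWh ÷ 1.14 kW = 225.0 h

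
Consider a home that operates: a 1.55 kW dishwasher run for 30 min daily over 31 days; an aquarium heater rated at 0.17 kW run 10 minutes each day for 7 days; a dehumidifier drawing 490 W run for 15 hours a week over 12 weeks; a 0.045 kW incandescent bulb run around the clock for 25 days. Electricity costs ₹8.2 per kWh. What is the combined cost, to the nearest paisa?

₹1143.27

dishwasher: Runtime = 30 min × 31 = 930 min = 15.5 h
dishwasher: 1.55 kW × 15.5 h = 24.025 kWh
aquarium heater: Runtime = 10 min × 7 = 70 min = 1.166666… h
aquarium heater: 0.17 kW × 1.166666… h = 0.198333… kWh
dehumidifier: Runtime = 15 h/week × 12 weeks = 180 h
dehumidifier: 0.49 kW × 180 h = 88.2 kWh
incandescent bulb: Runtime = 24 h × 25 = 600 h
incandescent bulb: 0.045 kW × 600 h = 27 kWh
Total energy = 139.423333… kWh
Cost = 139.423333… × ₹8.2 = ₹1143.27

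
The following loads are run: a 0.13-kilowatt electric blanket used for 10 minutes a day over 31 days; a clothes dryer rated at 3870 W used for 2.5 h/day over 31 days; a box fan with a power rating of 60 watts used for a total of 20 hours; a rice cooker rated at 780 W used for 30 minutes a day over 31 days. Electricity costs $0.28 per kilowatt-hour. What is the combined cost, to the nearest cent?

$87.89

electric blanket: Runtime = 10 min × 31 = 310 min = 5.166666… h
electric blanket: 0.13 kW × 5.166666… h = 0.671666… kWh
clothes dryer: Runtime = 2.5 h/day × 31 days = 77.5 h
clothes dryer: 3.87 kW × 77.5 h = 299.925 kWh
box fan: 0.06 kW × 20 h = 1.2 kWh
rice cooker: Runtime = 30 min × 31 = 930 min = 15.5 h
rice cooker: 0.78 kW × 15.5 h = 12.09 kWh
Total energy = 313.886666… kWh
Cost = 313.886666… × $0.28 = $87.89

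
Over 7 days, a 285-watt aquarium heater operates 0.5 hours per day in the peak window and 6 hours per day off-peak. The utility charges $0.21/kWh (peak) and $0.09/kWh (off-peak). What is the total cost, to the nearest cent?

Peak energy = 0.285 kW × 0.5 h × 7 = 0.9975 kWh
Off-peak energy = 0.285 kW × 6 h × 7 = 11.97 kWh
Cost = 0.9975 × $0.21 + 11.97 × $0.09 = $0.209475 + $1.0773 = $1.29

$1.29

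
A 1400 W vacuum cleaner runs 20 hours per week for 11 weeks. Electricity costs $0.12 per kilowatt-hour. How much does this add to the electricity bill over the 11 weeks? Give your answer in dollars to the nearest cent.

Runtime = 20 h/week × 11 weeks = 220 h
Energy = 1.4 kW × 220 h = 308 kWh
Cost = 308 kWh × $0.12/kWh = $36.96

$36.96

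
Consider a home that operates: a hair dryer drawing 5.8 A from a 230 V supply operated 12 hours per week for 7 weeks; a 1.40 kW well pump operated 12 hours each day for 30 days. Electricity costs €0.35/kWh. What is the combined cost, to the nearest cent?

hair dryer: Power = 5.8 A × 230 V = 1334 W = 1.334 kW
hair dryer: Runtime = 12 h/week × 7 weeks = 84 h
hair dryer: 1.334 kW × 84 h = 112.056 kWh
well pump: Runtime = 12 h/day × 30 days = 360 h
well pump: 1.4 kW × 360 h = 504 kWh
Total energy = 616.056 kWh
Cost = 616.056 × €0.35 = €215.62

€215.62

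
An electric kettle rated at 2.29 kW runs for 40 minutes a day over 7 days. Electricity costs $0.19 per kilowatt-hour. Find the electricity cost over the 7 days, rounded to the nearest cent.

Runtime = 40 min × 7 = 280 min = 4.666666… h
Energy = 2.29 kW × 4.666666… h = 10.686666… kWh
Cost = 10.686666… kWh × $0.19/kWh = $2.03

$2.03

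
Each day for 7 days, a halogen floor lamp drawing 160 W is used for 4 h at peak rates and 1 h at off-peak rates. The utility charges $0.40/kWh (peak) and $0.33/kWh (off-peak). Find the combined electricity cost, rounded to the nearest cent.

Peak energy = 0.16 kW × 4 h × 7 = 4.48 kWh
Off-peak energy = 0.16 kW × 1 h × 7 = 1.12 kWh
Cost = 4.48 × $0.40 + 1.12 × $0.33 = $1.792 + $0.3696 = $2.16

$2.16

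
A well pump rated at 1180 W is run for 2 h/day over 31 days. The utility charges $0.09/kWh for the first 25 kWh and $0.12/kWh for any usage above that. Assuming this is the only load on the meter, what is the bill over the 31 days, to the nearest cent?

Runtime = 2 h/day × 31 days = 62 h
Energy = 1.18 kW × 62 h = 73.16 kWh
Tier 1 (0–25 kWh): 25 × $0.09 = $2.25
Above 25 kWh: 48.16 × $0.12 = $5.7792
Bill = $8.03

$8.03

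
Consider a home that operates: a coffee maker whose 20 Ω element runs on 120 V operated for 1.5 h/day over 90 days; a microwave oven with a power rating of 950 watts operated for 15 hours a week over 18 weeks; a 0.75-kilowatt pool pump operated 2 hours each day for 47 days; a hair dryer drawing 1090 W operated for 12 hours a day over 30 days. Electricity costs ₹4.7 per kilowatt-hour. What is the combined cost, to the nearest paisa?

coffee maker: Power = V²/R = 120²/20 = 720 W = 0.72 kW
coffee maker: Runtime = 1.5 h/day × 90 days = 135 h
coffee maker: 0.72 kW × 135 h = 97.2 kWh
microwave oven: Runtime = 15 h/week × 18 weeks = 270 h
microwave oven: 0.95 kW × 270 h = 256.5 kWh
pool pump: Runtime = 2 h/day × 47 days = 94 h
pool pump: 0.75 kW × 94 h = 70.5 kWh
hair dryer: Runtime = 12 h/day × 30 days = 360 h
hair dryer: 1.09 kW × 360 h = 392.4 kWh
Total energy = 816.6 kWh
Cost = 816.6 × ₹4.7 = ₹3838.02

₹3838.02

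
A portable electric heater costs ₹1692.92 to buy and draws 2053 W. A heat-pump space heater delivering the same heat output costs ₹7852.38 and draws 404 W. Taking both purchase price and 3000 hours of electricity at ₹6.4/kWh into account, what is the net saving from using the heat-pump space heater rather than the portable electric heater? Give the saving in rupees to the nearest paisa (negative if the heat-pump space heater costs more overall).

portable electric heater: ₹1692.92 + (2053/1000) kW × 3000 h × ₹6.4 = ₹1692.92 + ₹39417.6 = ₹41110.52
heat-pump space heater: ₹7852.38 + (404/1000) kW × 3000 h × ₹6.4 = ₹7852.38 + ₹7756.8 = ₹15609.18
Saving = ₹41110.52 − ₹15609.18 = ₹25501.34

₹25501.34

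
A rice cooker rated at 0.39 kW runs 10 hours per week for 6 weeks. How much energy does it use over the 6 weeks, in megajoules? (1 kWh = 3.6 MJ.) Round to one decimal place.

84.2 MJ

Runtime = 10 h/week × 6 weeks = 60 h
Energy = 0.39 kW × 60 h = 23.4 kWh
= 23.4 × 3.6 MJ = 84.2 MJ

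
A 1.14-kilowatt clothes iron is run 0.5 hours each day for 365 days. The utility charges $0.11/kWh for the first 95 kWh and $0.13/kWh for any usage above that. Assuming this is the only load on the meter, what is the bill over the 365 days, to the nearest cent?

$25.15

Runtime = 0.5 h/day × 365 days = 182.5 h
Energy = 1.14 kW × 182.5 h = 208.05 kWh
Tier 1 (0–95 kWh): 95 × $0.11 = $10.45
Above 95 kWh: 113.05 × $0.13 = $14.6965
Bill = $25.15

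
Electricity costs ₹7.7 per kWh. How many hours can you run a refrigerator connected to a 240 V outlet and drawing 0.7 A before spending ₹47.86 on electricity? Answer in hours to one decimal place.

37.0 h

Power = 0.7 A × 240 V = 168 W = 0.168 kW
Energy available = ₹47.86 ÷ ₹7.7/kWh = 6.2156 kWh
Hours = 6.2156 kWh ÷ 0.168 kW = 37.0 h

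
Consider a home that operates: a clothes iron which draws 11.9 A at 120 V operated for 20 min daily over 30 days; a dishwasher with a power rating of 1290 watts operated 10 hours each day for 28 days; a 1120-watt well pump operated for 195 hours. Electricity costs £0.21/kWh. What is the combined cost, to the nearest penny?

clothes iron: Power = 11.9 A × 120 V = 1428 W = 1.428 kW
clothes iron: Runtime = 20 min × 30 = 600 min = 10 h
clothes iron: 1.428 kW × 10 h = 14.28 kWh
dishwasher: Runtime = 10 h/day × 28 days = 280 h
dishwasher: 1.29 kW × 280 h = 361.2 kWh
well pump: 1.12 kW × 195 h = 218.4 kWh
Total energy = 593.88 kWh
Cost = 593.88 × £0.21 = £124.71

£124.71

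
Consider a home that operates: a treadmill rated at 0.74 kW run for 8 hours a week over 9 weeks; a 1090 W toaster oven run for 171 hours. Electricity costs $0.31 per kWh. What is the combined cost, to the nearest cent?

treadmill: Runtime = 8 h/week × 9 weeks = 72 h
treadmill: 0.74 kW × 72 h = 53.28 kWh
toaster oven: 1.09 kW × 171 h = 186.39 kWh
Total energy = 239.67 kWh
Cost = 239.67 × $0.31 = $74.30

$74.30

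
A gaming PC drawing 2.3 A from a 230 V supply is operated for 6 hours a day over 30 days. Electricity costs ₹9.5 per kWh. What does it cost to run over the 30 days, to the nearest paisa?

₹904.59

Power = 2.3 A × 230 V = 529 W = 0.529 kW
Runtime = 6 h/day × 30 days = 180 h
Energy = 0.529 kW × 180 h = 95.22 kWh
Cost = 95.22 kWh × ₹9.5/kWh = ₹904.59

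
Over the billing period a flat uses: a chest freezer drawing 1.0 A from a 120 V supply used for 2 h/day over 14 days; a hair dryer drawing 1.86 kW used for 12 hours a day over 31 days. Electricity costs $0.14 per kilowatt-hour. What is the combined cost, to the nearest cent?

chest freezer: Power = 1.0 A × 120 V = 120 W = 0.12 kW
chest freezer: Runtime = 2 h/day × 14 days = 28 h
chest freezer: 0.12 kW × 28 h = 3.36 kWh
hair dryer: Runtime = 12 h/day × 31 days = 372 h
hair dryer: 1.86 kW × 372 h = 691.92 kWh
Total energy = 695.28 kWh
Cost = 695.28 × $0.14 = $97.34

$97.34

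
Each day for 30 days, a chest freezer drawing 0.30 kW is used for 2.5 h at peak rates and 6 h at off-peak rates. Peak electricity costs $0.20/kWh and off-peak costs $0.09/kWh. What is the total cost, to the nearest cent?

Peak energy = 0.3 kW × 2.5 h × 30 = 22.5 kWh
Off-peak energy = 0.3 kW × 6 h × 30 = 54 kWh
Cost = 22.5 × $0.20 + 54 × $0.09 = $4.5 + $4.86 = $9.36

$9.36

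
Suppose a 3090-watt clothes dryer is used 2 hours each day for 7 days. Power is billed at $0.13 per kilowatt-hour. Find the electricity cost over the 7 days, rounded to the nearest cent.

$5.62

Runtime = 2 h/day × 7 days = 14 h
Energy = 3.09 kW × 14 h = 43.26 kWh
Cost = 43.26 kWh × $0.13/kWh = $5.62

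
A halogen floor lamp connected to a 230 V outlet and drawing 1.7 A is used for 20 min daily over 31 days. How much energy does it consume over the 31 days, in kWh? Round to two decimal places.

4.04 kWh

Power = 1.7 A × 230 V = 391 W = 0.391 kW
Runtime = 20 min × 31 = 620 min = 10.333333… h
Energy = 0.391 kW × 10.333333… h = 4.040333… kWh ≈ 4.04 kWh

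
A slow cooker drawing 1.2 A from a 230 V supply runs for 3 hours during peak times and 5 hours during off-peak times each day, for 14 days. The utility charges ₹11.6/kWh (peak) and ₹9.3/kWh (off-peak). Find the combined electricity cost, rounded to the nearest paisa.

₹314.14

Power = 1.2 A × 230 V = 276 W = 0.276 kW
Peak energy = 0.276 kW × 3 h × 14 = 11.592 kWh
Off-peak energy = 0.276 kW × 5 h × 14 = 19.32 kWh
Cost = 11.592 × ₹11.6 + 19.32 × ₹9.3 = ₹134.4672 + ₹179.676 = ₹314.14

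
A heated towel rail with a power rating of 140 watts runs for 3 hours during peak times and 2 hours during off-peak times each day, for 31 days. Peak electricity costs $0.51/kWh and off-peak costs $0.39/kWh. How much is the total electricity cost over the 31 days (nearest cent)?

$10.03

Peak energy = 0.14 kW × 3 h × 31 = 13.02 kWh
Off-peak energy = 0.14 kW × 2 h × 31 = 8.68 kWh
Cost = 13.02 × $0.51 + 8.68 × $0.39 = $6.6402 + $3.3852 = $10.03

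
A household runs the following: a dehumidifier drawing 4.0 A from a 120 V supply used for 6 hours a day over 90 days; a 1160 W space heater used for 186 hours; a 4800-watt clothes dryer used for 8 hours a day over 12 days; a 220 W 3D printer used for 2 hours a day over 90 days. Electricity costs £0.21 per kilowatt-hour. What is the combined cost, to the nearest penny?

dehumidifier: Power = 4.0 A × 120 V = 480 W = 0.48 kW
dehumidifier: Runtime = 6 h/day × 90 days = 540 h
dehumidifier: 0.48 kW × 540 h = 259.2 kWh
space heater: 1.16 kW × 186 h = 215.76 kWh
clothes dryer: Runtime = 8 h/day × 12 days = 96 h
clothes dryer: 4.8 kW × 96 h = 460.8 kWh
3D printer: Runtime = 2 h/day × 90 days = 180 h
3D printer: 0.22 kW × 180 h = 39.6 kWh
Total energy = 975.36 kWh
Cost = 975.36 × £0.21 = £204.83

£204.83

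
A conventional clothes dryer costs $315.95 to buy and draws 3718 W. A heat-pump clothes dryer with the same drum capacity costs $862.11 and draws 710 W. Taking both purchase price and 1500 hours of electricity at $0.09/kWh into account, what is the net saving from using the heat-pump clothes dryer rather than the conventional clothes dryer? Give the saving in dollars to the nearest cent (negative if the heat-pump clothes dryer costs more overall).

conventional clothes dryer: $315.95 + (3718/1000) kW × 1500 h × $0.09 = $315.95 + $501.93 = $817.88
heat-pump clothes dryer: $862.11 + (710/1000) kW × 1500 h × $0.09 = $862.11 + $95.85 = $957.96
Saving = $817.88 − $957.96 = −$140.08

-$140.08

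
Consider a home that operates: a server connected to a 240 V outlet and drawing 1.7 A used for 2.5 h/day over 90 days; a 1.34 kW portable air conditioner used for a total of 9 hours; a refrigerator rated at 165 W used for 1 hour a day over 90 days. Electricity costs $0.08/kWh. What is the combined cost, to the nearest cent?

$9.50

server: Power = 1.7 A × 240 V = 408 W = 0.408 kW
server: Runtime = 2.5 h/day × 90 days = 225 h
server: 0.408 kW × 225 h = 91.8 kWh
portable air conditioner: 1.34 kW × 9 h = 12.06 kWh
refrigerator: Runtime = 1 h/day × 90 days = 90 h
refrigerator: 0.165 kW × 90 h = 14.85 kWh
Total energy = 118.71 kWh
Cost = 118.71 × $0.08 = $9.50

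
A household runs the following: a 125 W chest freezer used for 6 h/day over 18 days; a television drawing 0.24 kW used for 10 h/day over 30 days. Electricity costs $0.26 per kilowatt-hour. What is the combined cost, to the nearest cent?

chest freezer: Runtime = 6 h/day × 18 days = 108 h
chest freezer: 0.125 kW × 108 h = 13.5 kWh
television: Runtime = 10 h/day × 30 days = 300 h
television: 0.24 kW × 300 h = 72 kWh
Total energy = 85.5 kWh
Cost = 85.5 × $0.26 = $22.23

$22.23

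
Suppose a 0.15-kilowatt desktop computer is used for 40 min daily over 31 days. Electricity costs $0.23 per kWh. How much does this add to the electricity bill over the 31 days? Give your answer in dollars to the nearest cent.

$0.71

Runtime = 40 min × 31 = 1240 min = 20.666666… h
Energy = 0.15 kW × 20.666666… h = 3.1 kWh
Cost = 3.1 kWh × $0.23/kWh = $0.71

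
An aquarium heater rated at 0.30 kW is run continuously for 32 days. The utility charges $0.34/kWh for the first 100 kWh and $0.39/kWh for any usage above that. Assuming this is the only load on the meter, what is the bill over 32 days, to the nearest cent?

Runtime = 24 h × 32 = 768 h
Energy = 0.3 kW × 768 h = 230.4 kWh
Tier 1 (0–100 kWh): 100 × $0.34 = $34
Above 100 kWh: 130.4 × $0.39 = $50.856
Bill = $84.86

$84.86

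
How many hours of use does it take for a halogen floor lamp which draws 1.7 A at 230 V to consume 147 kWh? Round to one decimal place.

376.0 h

Power = 1.7 A × 230 V = 391 W = 0.391 kW
Hours = 147 kWh ÷ 0.391 kW = 376.0 h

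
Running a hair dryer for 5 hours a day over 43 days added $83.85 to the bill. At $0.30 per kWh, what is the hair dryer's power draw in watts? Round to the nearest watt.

1300 W

Energy = $83.85 ÷ $0.30/kWh = 279.5 kWh
Runtime = 5 h/day × 43 days = 215 h
Power = 279.5 kWh ÷ 215 h = 1.3 kW = 1300 W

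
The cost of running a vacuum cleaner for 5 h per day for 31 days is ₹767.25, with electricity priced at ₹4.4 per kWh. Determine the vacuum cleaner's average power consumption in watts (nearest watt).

1125 W

Energy = ₹767.25 ÷ ₹4.4/kWh = 174.375 kWh
Runtime = 5 h/day × 31 days = 155 h
Power = 174.375 kWh ÷ 155 h = 1.125 kW = 1125 W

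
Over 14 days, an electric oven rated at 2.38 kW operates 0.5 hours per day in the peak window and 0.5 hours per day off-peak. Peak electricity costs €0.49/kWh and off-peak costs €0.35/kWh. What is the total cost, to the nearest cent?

Peak energy = 2.38 kW × 0.5 h × 14 = 16.66 kWh
Off-peak energy = 2.38 kW × 0.5 h × 14 = 16.66 kWh
Cost = 16.66 × €0.49 + 16.66 × €0.35 = €8.1634 + €5.831 = €13.99

€13.99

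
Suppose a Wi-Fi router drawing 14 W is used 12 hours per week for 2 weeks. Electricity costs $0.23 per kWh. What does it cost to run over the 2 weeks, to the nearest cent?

$0.08

Runtime = 12 h/week × 2 weeks = 24 h
Energy = 0.014 kW × 24 h = 0.336 kWh
Cost = 0.336 kWh × $0.23/kWh = $0.08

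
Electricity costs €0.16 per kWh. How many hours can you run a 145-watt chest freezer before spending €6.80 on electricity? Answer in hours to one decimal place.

293.1 h

Energy available = €6.80 ÷ €0.16/kWh = 42.5 kWh
Hours = 42.5 kWh ÷ 0.145 kW = 293.1 h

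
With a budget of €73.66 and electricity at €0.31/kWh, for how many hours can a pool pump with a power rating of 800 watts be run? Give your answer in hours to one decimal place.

297.0 h

Energy available = €73.66 ÷ €0.31/kWh = 237.6129 kWh
Hours = 237.6129 kWh ÷ 0.8 kW = 297.0 h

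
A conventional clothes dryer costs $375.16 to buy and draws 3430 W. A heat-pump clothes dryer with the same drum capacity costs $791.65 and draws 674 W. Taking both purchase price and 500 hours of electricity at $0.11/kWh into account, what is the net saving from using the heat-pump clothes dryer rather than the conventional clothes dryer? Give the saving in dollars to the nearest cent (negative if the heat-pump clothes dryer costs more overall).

-$264.91

conventional clothes dryer: $375.16 + (3430/1000) kW × 500 h × $0.11 = $375.16 + $188.65 = $563.81
heat-pump clothes dryer: $791.65 + (674/1000) kW × 500 h × $0.11 = $791.65 + $37.07 = $828.72
Saving = $563.81 − $828.72 = −$264.91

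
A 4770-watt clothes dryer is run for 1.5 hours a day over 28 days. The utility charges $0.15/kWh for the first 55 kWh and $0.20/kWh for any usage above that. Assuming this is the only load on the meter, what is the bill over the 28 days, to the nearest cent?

Runtime = 1.5 h/day × 28 days = 42 h
Energy = 4.77 kW × 42 h = 200.34 kWh
Tier 1 (0–55 kWh): 55 × $0.15 = $8.25
Above 55 kWh: 145.34 × $0.20 = $29.068
Bill = $37.32

$37.32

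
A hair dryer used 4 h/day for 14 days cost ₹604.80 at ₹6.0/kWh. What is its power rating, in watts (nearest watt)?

Energy = ₹604.80 ÷ ₹6.0/kWh = 100.8 kWh
Runtime = 4 h/day × 14 days = 56 h
Power = 100.8 kWh ÷ 56 h = 1.8 kW = 1800 W

1800 W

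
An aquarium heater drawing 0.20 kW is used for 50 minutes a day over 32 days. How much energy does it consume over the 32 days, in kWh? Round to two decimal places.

5.33 kWh

Runtime = 50 min × 32 = 1600 min = 26.666666… h
Energy = 0.2 kW × 26.666666… h = 5.333333… kWh ≈ 5.33 kWh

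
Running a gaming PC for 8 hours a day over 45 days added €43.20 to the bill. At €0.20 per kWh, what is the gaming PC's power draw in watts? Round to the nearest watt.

600 W

Energy = €43.20 ÷ €0.20/kWh = 216 kWh
Runtime = 8 h/day × 45 days = 360 h
Power = 216 kWh ÷ 360 h = 0.6 kW = 600 W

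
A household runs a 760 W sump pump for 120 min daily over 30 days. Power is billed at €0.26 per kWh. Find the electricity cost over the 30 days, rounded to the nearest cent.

Runtime = 120 min × 30 = 3600 min = 60 h
Energy = 0.76 kW × 60 h = 45.6 kWh
Cost = 45.6 kWh × €0.26/kWh = €11.86

€11.86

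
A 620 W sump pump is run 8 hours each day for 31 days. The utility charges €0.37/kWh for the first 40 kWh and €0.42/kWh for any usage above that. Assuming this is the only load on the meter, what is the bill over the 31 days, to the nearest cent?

€62.58

Runtime = 8 h/day × 31 days = 248 h
Energy = 0.62 kW × 248 h = 153.76 kWh
Tier 1 (0–40 kWh): 40 × €0.37 = €14.8
Above 40 kWh: 113.76 × €0.42 = €47.7792
Bill = €62.58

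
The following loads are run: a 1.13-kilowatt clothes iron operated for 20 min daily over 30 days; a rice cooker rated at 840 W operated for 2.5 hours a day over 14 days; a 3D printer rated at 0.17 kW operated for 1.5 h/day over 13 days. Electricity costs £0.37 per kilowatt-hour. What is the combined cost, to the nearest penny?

clothes iron: Runtime = 20 min × 30 = 600 min = 10 h
clothes iron: 1.13 kW × 10 h = 11.3 kWh
rice cooker: Runtime = 2.5 h/day × 14 days = 35 h
rice cooker: 0.84 kW × 35 h = 29.4 kWh
3D printer: Runtime = 1.5 h/day × 13 days = 19.5 h
3D printer: 0.17 kW × 19.5 h = 3.315 kWh
Total energy = 44.015 kWh
Cost = 44.015 × £0.37 = £16.29

£16.29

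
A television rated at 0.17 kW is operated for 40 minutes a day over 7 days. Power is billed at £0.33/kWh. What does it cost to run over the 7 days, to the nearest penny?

Runtime = 40 min × 7 = 280 min = 4.666666… h
Energy = 0.17 kW × 4.666666… h = 0.793333… kWh
Cost = 0.793333… kWh × £0.33/kWh = £0.26

£0.26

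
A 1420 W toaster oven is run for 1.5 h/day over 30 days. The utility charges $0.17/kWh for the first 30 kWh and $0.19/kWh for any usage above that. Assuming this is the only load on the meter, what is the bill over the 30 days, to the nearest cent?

Runtime = 1.5 h/day × 30 days = 45 h
Energy = 1.42 kW × 45 h = 63.9 kWh
Tier 1 (0–30 kWh): 30 × $0.17 = $5.1
Above 30 kWh: 33.9 × $0.19 = $6.441
Bill = $11.54

$11.54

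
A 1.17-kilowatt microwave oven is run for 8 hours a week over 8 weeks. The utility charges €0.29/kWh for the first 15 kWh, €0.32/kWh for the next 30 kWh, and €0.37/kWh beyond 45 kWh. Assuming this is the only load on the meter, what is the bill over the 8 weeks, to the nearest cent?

€25.01

Runtime = 8 h/week × 8 weeks = 64 h
Energy = 1.17 kW × 64 h = 74.88 kWh
Tier 1 (0–15 kWh): 15 × €0.29 = €4.35
Tier 2 (15–45 kWh): 30 × €0.32 = €9.6
Above 45 kWh: 29.88 × €0.37 = €11.0556
Bill = €25.01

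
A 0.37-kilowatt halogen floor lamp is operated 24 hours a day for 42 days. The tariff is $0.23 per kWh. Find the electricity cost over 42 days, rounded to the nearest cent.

$85.78

Runtime = 24 h × 42 = 1008 h
Energy = 0.37 kW × 1008 h = 372.96 kWh
Cost = 372.96 kWh × $0.23/kWh = $85.78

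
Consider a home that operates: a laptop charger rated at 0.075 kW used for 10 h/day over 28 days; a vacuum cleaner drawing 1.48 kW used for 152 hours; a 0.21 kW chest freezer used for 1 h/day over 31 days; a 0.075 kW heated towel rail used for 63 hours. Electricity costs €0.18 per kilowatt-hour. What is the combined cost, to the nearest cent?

laptop charger: Runtime = 10 h/day × 28 days = 280 h
laptop charger: 0.075 kW × 280 h = 21 kWh
vacuum cleaner: 1.48 kW × 152 h = 224.96 kWh
chest freezer: Runtime = 1 h/day × 31 days = 31 h
chest freezer: 0.21 kW × 31 h = 6.51 kWh
heated towel rail: 0.075 kW × 63 h = 4.725 kWh
Total energy = 257.195 kWh
Cost = 257.195 × €0.18 = €46.30

€46.30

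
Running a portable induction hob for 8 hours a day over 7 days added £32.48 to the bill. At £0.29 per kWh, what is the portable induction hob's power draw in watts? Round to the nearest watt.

Energy = £32.48 ÷ £0.29/kWh = 112 kWh
Runtime = 8 h/day × 7 days = 56 h
Power = 112 kWh ÷ 56 h = 2 kW = 2000 W

2000 W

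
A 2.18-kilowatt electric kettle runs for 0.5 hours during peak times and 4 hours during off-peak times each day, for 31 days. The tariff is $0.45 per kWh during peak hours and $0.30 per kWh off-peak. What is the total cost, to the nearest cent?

$96.30

Peak energy = 2.18 kW × 0.5 h × 31 = 33.79 kWh
Off-peak energy = 2.18 kW × 4 h × 31 = 270.32 kWh
Cost = 33.79 × $0.45 + 270.32 × $0.30 = $15.2055 + $81.096 = $96.30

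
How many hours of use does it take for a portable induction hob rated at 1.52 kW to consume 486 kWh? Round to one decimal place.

Hours = 486 kWh ÷ 1.52 kW = 319.7 h

319.7 h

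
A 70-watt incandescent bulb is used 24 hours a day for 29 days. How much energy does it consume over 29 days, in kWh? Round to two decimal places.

48.72 kWh

Runtime = 24 h × 29 = 696 h
Energy = 0.07 kW × 696 h = 48.72 kWh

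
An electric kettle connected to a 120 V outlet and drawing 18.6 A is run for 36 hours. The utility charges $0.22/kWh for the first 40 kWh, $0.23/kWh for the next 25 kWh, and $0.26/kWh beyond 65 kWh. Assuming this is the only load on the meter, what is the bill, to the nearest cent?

Power = 18.6 A × 120 V = 2232 W = 2.232 kW
Energy = 2.232 kW × 36 h = 80.352 kWh
Tier 1 (0–40 kWh): 40 × $0.22 = $8.8
Tier 2 (40–65 kWh): 25 × $0.23 = $5.75
Above 65 kWh: 15.352 × $0.26 = $3.99152
Bill = $18.54

$18.54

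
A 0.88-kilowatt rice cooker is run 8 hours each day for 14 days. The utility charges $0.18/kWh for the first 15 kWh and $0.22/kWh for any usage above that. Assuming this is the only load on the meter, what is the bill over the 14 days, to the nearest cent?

Runtime = 8 h/day × 14 days = 112 h
Energy = 0.88 kW × 112 h = 98.56 kWh
Tier 1 (0–15 kWh): 15 × $0.18 = $2.7
Above 15 kWh: 83.56 × $0.22 = $18.3832
Bill = $21.08

$21.08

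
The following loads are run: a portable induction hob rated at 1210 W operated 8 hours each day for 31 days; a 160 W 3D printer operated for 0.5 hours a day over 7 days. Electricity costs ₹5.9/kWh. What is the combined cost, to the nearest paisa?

₹1773.78

portable induction hob: Runtime = 8 h/day × 31 days = 248 h
portable induction hob: 1.21 kW × 248 h = 300.08 kWh
3D printer: Runtime = 0.5 h/day × 7 days = 3.5 h
3D printer: 0.16 kW × 3.5 h = 0.56 kWh
Total energy = 300.64 kWh
Cost = 300.64 × ₹5.9 = ₹1773.78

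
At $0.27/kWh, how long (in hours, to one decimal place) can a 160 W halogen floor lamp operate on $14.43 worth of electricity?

334.0 h

Energy available = $14.43 ÷ $0.27/kWh = 53.4444 kWh
Hours = 53.4444 kWh ÷ 0.16 kW = 334.0 h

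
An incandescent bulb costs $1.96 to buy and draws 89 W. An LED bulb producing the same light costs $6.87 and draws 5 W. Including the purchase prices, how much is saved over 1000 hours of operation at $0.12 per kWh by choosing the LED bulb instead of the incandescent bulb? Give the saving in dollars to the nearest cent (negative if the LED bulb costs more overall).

$5.17

incandescent bulb: $1.96 + (89/1000) kW × 1000 h × $0.12 = $1.96 + $10.68 = $12.64
LED bulb: $6.87 + (5/1000) kW × 1000 h × $0.12 = $6.87 + $0.6 = $7.47
Saving = $12.64 − $7.47 = $5.17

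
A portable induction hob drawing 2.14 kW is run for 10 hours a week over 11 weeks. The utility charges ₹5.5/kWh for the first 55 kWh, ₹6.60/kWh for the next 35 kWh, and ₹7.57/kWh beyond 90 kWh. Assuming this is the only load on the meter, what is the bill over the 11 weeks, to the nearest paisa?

Runtime = 10 h/week × 11 weeks = 110 h
Energy = 2.14 kW × 110 h = 235.4 kWh
Tier 1 (0–55 kWh): 55 × ₹5.5 = ₹302.5
Tier 2 (55–90 kWh): 35 × ₹6.60 = ₹231
Above 90 kWh: 145.4 × ₹7.57 = ₹1100.678
Bill = ₹1634.18

₹1634.18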